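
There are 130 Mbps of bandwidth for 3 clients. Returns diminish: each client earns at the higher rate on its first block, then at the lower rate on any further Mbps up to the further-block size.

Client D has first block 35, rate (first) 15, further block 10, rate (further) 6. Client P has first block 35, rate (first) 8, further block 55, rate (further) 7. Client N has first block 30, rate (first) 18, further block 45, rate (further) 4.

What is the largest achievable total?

1555

Treat each block as its own option and order by rate: Client N/T1 18 > Client D/T1 15 > Client P/T1 8 > Client P/T2 7 > Client D/T2 6 > Client N/T2 4.
Client N T1 at 18: fill all 30 → 100 left.
Fill Client D T1 block (35 at 15) → 65 left.
Client P T1 at 8: fill all 35 → 30 left.
Client P/T2: +30 of 55 at 7; pool empty.
Total = 18×30 + 15×35 + 8×35 + 7×30 = 1555.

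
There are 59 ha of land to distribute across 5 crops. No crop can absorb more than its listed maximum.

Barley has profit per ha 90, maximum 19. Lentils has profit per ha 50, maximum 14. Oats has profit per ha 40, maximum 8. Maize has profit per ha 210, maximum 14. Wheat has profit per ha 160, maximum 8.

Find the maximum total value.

6790

Highest profit per ha first: Maize 210 > Wheat 160 > Barley 90 > Lentils 50 > Oats 40.
Maize: +14 to 14 (cap) — 45 left.
Give Wheat 8 to hit its cap of 8 — 37 left.
Give Barley 19 to hit its cap of 19 — 18 left.
Lentils: +14 to 14 (cap) — 4 left.
Only 4 left; Oats takes them to reach 4.
Total = 90×19 + 50×14 + 40×4 + 210×14 + 160×8 = 6790.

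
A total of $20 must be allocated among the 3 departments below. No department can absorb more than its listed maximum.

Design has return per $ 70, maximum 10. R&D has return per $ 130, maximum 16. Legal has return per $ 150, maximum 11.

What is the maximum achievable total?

2820

Order the departments by return per $: Legal 150 > R&D 130 > Design 70.
Legal: +11 to 11 (cap) ; 9 left.
Only 9 left; R&D takes them to reach 9.
Total = 130×9 + 150×11 = 2820.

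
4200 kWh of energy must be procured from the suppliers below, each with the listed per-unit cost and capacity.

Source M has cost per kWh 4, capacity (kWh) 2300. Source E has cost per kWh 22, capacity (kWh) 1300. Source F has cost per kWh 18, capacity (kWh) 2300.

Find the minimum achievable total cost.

43400

Fill from the cheapest supplier first.
Source M at 4: take all 2300 kWh → 1900 still needed.
Take 1900 from Source F at 18 to finish.
Source E: unused.
Cost = 2300×4 + 1900×18 = 43400.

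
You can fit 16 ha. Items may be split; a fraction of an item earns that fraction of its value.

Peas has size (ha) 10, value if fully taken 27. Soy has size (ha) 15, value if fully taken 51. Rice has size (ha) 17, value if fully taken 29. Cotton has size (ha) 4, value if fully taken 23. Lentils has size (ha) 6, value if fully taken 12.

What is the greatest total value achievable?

63.8

Best value per unit of size first: Cotton 23/4≈5.75, Soy 51/15≈3.4, Peas 27/10≈2.7, Lentils 12/6≈2, Rice 29/17≈1.71.
All 4 ha of Cotton fit (value 23) — 12 remain.
12 ha left: a 12/15 share of Soy gives 51×12/15 = 40.8.
Total value = 63.8.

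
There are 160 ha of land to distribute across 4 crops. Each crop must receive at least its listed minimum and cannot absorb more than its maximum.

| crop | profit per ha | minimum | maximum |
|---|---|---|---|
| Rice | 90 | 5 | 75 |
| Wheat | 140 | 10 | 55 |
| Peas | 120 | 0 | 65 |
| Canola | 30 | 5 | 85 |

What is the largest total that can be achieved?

18800

Meeting every minimum uses 5+10+0+5 = 20 ha, leaving 140.
Highest profit per ha first: Wheat 140 > Peas 120 > Rice 90 > Canola 30.
Wheat: +45 to 55 (cap) → 95 left.
Peas: +65 to 65 (cap) → 30 left.
Rice: +30 (room for 70) → 35. Pool exhausted.
Total = 90×35 + 140×55 + 120×65 + 30×5 = 18800.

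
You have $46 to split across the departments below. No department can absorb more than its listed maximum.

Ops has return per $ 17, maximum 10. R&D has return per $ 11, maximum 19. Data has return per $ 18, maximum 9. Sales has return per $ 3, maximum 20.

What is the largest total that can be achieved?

565

Rank by return per $: Data 18 > Ops 17 > R&D 11 > Sales 3.
Data takes 9 to reach its cap of 9 — 37 left.
Ops: +10 to 10 (cap) — 27 left.
Give R&D 19 to hit its cap of 19 — 8 left.
Sales: +8 (room for 20) → 8. Pool exhausted.
Total = 17×10 + 11×19 + 18×9 + 3×8 = 565.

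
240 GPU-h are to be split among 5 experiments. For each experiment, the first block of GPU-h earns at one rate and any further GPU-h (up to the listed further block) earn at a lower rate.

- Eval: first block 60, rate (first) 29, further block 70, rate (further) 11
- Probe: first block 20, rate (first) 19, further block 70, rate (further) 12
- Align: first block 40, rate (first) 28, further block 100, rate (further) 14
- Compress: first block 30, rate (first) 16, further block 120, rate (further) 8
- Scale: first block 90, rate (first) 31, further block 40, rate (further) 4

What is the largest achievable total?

Order all 10 blocks by rate: Scale/first 31 > Eval/first 29 > Align/first 28 > Probe/first 19 > Compress/first 16 > Align/second 14 > Probe/second 12 > Eval/second 11 > Compress/second 8 > Scale/second 4.
Scale/first (31): +90 ; 150 left.
Fill Eval first block (60 at 29) ; 90 left.
Align/first (28): +40 ; 50 left.
Probe/first (19): +20 ; 30 left.
Fill Compress first block (30 at 16) ; 0 left.
Total = 31×90 + 29×60 + 28×40 + 19×20 + 16×30 = 6510.

6510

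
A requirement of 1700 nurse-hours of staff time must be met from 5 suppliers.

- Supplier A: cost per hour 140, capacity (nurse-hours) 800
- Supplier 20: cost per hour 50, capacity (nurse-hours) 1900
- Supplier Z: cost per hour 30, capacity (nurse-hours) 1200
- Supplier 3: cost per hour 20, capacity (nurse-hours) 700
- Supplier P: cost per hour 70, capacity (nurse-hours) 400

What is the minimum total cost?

Fill from the cheapest supplier first.
Take 700 from Supplier 3 at 20 → need 1000 more.
Take 1000 from Supplier Z at 30 to finish.
Supplier 20, Supplier P, Supplier A: unused.
Cost = 700×20 + 1000×30 = 44000.

44000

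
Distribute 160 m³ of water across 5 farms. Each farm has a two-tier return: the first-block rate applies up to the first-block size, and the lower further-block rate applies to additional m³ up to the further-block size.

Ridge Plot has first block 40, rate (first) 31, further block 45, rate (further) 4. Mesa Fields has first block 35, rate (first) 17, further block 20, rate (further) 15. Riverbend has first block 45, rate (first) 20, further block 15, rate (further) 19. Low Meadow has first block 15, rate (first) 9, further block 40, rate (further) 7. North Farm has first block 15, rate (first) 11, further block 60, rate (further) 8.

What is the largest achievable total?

3375

Treat each block as its own option and order by rate: Ridge Plot/T1 31 > Riverbend/T1 20 > Riverbend/T2 19 > Mesa Fields/T1 17 > Mesa Fields/T2 15 > North Farm/T1 11 > Low Meadow/T1 9 > North Farm/T2 8 > Low Meadow/T2 7 > Ridge Plot/T2 4.
Ridge Plot T1 at 31: fill all 40 ; 120 left.
Fill Riverbend T1 block (45 at 20) ; 75 left.
Fill Riverbend T2 block (15 at 19) ; 60 left.
Fill Mesa Fields T1 block (35 at 17) ; 25 left.
Fill Mesa Fields T2 block (20 at 15) ; 5 left.
5 remain; put them into North Farm T1 at 11.
Total = 31×40 + 20×45 + 19×15 + 17×35 + 15×20 + 11×5 = 3375.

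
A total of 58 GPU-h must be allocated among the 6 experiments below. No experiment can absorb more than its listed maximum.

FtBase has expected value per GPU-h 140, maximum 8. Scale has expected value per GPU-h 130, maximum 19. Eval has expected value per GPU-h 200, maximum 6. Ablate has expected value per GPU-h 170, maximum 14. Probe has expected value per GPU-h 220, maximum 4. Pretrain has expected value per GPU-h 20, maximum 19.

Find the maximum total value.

8190

Order the experiments by expected value per GPU-h: Probe 220 > Eval 200 > Ablate 170 > FtBase 140 > Scale 130 > Pretrain 20.
Probe: +4 to 4 (cap) — 54 left.
Eval takes 6 to reach its cap of 6 — 48 left.
Ablate: +14 to 14 (cap) — 34 left.
FtBase takes 8 to reach its cap of 8 — 26 left.
Scale takes 19 to reach its cap of 19 — 7 left.
Pretrain: +7 (room for 19) → 7. Pool exhausted.
Total = 140×8 + 130×19 + 200×6 + 170×14 + 220×4 + 20×7 = 8190.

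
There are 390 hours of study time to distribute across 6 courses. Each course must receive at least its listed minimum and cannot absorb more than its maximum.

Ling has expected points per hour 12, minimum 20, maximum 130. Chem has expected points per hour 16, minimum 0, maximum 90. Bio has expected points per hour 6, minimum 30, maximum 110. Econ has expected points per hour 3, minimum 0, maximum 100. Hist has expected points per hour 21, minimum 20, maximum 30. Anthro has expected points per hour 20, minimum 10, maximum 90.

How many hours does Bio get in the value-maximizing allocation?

50

Meeting every minimum uses 20+0+30+0+20+10 = 80 hours, leaving 310.
Rank by expected points per hour: Hist 21 > Anthro 20 > Chem 16 > Ling 12 > Bio 6 > Econ 3.
Hist: +10 to 30 (cap) → 300 left.
Anthro takes 80 more to reach its cap of 90 → 220 left.
Chem takes 90 more to reach its cap of 90 → 130 left.
Ling: +110 to 130 (cap) → 20 left.
Bio: +20 (room for 80) → 50. Pool exhausted.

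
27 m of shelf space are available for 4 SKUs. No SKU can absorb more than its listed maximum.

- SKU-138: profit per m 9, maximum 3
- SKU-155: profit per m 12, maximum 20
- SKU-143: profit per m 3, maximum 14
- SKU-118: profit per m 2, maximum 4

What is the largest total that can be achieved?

279

Highest profit per m first: SKU-155 12 > SKU-138 9 > SKU-143 3 > SKU-118 2.
SKU-155 takes 20 to reach its cap of 20 ; 7 left.
SKU-138 takes 3 to reach its cap of 3 ; 4 left.
Only 4 left; SKU-143 takes them to reach 4.
Total = 9×3 + 12×20 + 3×4 = 279.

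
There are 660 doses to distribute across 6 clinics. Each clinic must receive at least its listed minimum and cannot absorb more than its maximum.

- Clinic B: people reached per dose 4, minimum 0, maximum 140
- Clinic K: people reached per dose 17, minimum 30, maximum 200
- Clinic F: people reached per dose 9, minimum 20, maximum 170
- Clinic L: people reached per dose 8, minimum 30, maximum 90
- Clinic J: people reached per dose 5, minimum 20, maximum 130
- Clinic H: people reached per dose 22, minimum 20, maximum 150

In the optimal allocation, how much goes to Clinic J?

50

Meeting every minimum uses 0+30+20+30+20+20 = 120 doses, leaving 540.
Rank by people reached per dose: Clinic H 22 > Clinic K 17 > Clinic F 9 > Clinic L 8 > Clinic J 5 > Clinic B 4.
Clinic H takes 130 more to reach its cap of 150 → 410 left.
Clinic K takes 170 more to reach its cap of 200 → 240 left.
Give Clinic F 150 more to hit its cap of 170 → 90 left.
Clinic L takes 60 more to reach its cap of 90 → 30 left.
Clinic J: +30 (room for 110) → 50. Pool exhausted.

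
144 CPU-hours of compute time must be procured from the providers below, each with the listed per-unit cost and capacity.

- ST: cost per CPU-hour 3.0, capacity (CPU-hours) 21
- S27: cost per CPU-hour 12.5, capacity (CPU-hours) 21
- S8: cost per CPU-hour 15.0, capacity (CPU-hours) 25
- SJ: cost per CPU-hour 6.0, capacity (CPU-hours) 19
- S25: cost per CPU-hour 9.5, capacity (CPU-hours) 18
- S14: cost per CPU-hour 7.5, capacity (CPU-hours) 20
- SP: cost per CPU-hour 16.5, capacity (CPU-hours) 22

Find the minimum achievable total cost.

1465.5

Use providers in increasing cost order.
ST at 3.0: take all 21 CPU-hours → 123 still needed.
SJ (6.0): use full 19 → 104 CPU-hours to go.
Take 20 from S14 at 7.5 → need 84 more.
S25 at 9.5: take all 18 CPU-hours → 66 still needed.
S27 at 12.5: take all 21 CPU-hours → 45 still needed.
S8 (15.0): use full 25 → 20 CPU-hours to go.
SP at 16.5: take 20 of its 22 → requirement met.
Cost = 21×3.0 + 19×6.0 + 20×7.5 + 18×9.5 + 21×12.5 + 25×15.0 + 20×16.5 = 1465.5.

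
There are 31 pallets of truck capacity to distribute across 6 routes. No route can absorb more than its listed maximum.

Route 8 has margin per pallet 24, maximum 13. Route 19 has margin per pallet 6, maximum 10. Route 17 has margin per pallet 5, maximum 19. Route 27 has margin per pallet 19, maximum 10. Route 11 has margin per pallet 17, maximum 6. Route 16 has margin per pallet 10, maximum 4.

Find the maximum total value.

624

Highest margin per pallet first: Route 8 24 > Route 27 19 > Route 11 17 > Route 16 10 > Route 19 6 > Route 17 5.
Route 8: +13 to 13 (cap) ; 18 left.
Route 27 takes 10 to reach its cap of 10 ; 8 left.
Route 11 takes 6 to reach its cap of 6 ; 2 left.
Route 16 has room for 4 but only 2 remain, so it gets 2.
Total = 24×13 + 19×10 + 17×6 + 10×2 = 624.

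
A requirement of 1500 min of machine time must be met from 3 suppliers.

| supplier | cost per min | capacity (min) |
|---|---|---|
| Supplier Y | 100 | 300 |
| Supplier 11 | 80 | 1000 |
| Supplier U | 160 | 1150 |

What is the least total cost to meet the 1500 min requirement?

142000

Cheapest first:
Take 1000 from Supplier 11 at 80 — need 500 more.
Supplier Y (100): use full 300 — 200 min to go.
Supplier U (160): take the remaining 200 — done.
Cost = 1000×80 + 300×100 + 200×160 = 142000.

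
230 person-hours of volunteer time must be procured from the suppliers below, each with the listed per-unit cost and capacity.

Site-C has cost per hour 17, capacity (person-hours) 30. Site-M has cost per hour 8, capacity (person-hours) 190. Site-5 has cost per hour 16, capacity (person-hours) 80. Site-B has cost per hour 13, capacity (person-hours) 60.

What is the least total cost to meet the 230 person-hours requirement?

Cheapest first:
Take 190 from Site-M at 8 — need 40 more.
Site-B at 13: take 40 of its 60 — requirement met.
Site-5, Site-C: unused.
Cost = 190×8 + 40×13 = 2040.

2040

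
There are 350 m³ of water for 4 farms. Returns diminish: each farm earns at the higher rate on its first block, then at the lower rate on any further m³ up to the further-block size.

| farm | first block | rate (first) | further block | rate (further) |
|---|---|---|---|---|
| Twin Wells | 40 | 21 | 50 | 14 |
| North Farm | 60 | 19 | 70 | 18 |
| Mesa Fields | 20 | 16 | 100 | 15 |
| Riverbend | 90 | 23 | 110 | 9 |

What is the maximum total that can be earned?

Rank every tier by rate: Riverbend/T1 23 > Twin Wells/T1 21 > North Farm/T1 19 > North Farm/T2 18 > Mesa Fields/T1 16 > Mesa Fields/T2 15 > Twin Wells/T2 14 > Riverbend/T2 9.
Riverbend/T1 (23): +90 → 260 left.
Twin Wells/T1 (21): +40 → 220 left.
Fill North Farm T1 block (60 at 19) → 160 left.
North Farm T2 at 18: fill all 70 → 90 left.
Mesa Fields T1 at 16: fill all 20 → 70 left.
Mesa Fields T2 at 15: only 70 left, fill 70.
Total = 23×90 + 21×40 + 19×60 + 18×70 + 16×20 + 15×70 = 6680.

6680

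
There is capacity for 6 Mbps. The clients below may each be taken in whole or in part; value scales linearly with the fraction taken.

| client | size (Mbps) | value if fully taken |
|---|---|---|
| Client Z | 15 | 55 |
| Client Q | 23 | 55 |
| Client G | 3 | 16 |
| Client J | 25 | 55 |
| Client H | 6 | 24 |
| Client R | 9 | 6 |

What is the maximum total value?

28

Rank by value-to-size ratio: Client G 16/3≈5.33, Client H 24/6≈4, Client Z 55/15≈3.67, Client Q 55/23≈2.39, Client J 55/25≈2.2, Client R 6/9≈0.667.
Client G: take in full, 3 Mbps for value 16 — 3 left.
3 Mbps left: a 3/6 share of Client H gives 24×3/6 = 12.
Total value = 28.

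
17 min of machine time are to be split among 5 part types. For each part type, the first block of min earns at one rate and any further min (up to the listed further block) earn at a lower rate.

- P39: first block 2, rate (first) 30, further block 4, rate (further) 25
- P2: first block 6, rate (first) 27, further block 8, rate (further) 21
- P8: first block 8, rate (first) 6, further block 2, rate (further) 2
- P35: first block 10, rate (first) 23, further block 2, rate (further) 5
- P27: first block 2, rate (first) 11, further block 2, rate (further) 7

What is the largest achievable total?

Order all 10 blocks by rate: P39/first 30 > P2/first 27 > P39/second 25 > P35/first 23 > P2/second 21 > P27/first 11 > P27/second 7 > P8/first 6 > P35/second 5 > P8/second 2.
Fill P39 first block (2 at 30) → 15 left.
P2/first (27): +6 → 9 left.
P39 second at 25: fill all 4 → 5 left.
P35/first: +5 of 10 at 23; pool empty.
Total = 30×2 + 27×6 + 25×4 + 23×5 = 437.

437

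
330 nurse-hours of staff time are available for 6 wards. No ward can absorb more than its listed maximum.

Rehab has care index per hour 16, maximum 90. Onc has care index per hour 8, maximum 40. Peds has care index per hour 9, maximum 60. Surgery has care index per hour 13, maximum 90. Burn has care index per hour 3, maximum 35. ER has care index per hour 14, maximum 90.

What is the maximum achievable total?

4410

Order the wards by care index per hour: Rehab 16 > ER 14 > Surgery 13 > Peds 9 > Onc 8 > Burn 3.
Rehab takes 90 to reach its cap of 90 — 240 left.
ER takes 90 to reach its cap of 90 — 150 left.
Give Surgery 90 to hit its cap of 90 — 60 left.
Give Peds 60 to hit its cap of 60 — 0 left.
Total = 16×90 + 9×60 + 13×90 + 14×90 = 4410.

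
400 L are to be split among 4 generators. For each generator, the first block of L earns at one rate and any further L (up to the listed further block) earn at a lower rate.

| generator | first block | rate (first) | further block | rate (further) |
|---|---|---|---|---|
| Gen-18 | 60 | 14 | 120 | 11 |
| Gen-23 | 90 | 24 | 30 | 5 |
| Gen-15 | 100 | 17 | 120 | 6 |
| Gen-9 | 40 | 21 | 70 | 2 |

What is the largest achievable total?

Order all 8 blocks by rate: Gen-23/T1 24 > Gen-9/T1 21 > Gen-15/T1 17 > Gen-18/T1 14 > Gen-18/T2 11 > Gen-15/T2 6 > Gen-23/T2 5 > Gen-9/T2 2.
Fill Gen-23 T1 block (90 at 24) ; 310 left.
Fill Gen-9 T1 block (40 at 21) ; 270 left.
Gen-15/T1 (17): +100 ; 170 left.
Gen-18 T1 at 14: fill all 60 ; 110 left.
Gen-18 T2 at 11: only 110 left, fill 110.
Total = 24×90 + 21×40 + 17×100 + 14×60 + 11×110 = 6750.

6750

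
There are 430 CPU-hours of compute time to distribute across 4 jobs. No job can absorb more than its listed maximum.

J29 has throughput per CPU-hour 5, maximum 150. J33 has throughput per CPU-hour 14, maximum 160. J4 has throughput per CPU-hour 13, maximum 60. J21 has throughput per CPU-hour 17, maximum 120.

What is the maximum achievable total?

5510

Order the jobs by throughput per CPU-hour: J21 17 > J33 14 > J4 13 > J29 5.
Give J21 120 to hit its cap of 120 — 310 left.
J33: +160 to 160 (cap) — 150 left.
J4 takes 60 to reach its cap of 60 — 90 left.
J29: +90 (room for 150) → 90. Pool exhausted.
Total = 5×90 + 14×160 + 13×60 + 17×120 = 5510.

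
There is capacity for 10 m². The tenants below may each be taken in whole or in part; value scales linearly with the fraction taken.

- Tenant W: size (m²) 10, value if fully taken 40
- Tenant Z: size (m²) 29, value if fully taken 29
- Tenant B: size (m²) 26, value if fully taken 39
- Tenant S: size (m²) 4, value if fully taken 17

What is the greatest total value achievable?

Sort by value density: Tenant S 17/4≈4.25, Tenant W 40/10≈4, Tenant B 39/26≈1.5, Tenant Z 29/29≈1.
All 4 m² of Tenant S fit (value 17) ; 6 remain.
Only 6 m² remain; take 6/10 of Tenant W for value 40×6/10 = 24.
Total value = 41.

41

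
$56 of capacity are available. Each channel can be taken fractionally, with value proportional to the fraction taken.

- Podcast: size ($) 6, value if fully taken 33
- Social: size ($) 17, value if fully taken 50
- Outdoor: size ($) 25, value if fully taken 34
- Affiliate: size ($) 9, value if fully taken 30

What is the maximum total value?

145.64

Best value per unit of size first: Podcast 33/6≈5.5, Affiliate 30/9≈3.33, Social 50/17≈2.94, Outdoor 34/25≈1.36.
Podcast: take in full, 6 $ for value 33 — 50 left.
All 9 $ of Affiliate fit (value 30) — 41 remain.
Take all of Social (17 $, value 50) — 24 $ left.
24 $ left: a 24/25 share of Outdoor gives 34×24/25 = 32.64.
Total value = 145.64.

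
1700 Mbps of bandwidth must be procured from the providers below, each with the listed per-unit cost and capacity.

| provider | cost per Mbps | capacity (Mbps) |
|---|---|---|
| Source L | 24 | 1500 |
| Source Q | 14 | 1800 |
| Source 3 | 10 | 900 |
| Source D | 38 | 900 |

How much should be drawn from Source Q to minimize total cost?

Cheapest first:
Take 900 from Source 3 at 10 — need 800 more.
Source Q (14): take the remaining 800 — done.
Source L, Source D: unused.

800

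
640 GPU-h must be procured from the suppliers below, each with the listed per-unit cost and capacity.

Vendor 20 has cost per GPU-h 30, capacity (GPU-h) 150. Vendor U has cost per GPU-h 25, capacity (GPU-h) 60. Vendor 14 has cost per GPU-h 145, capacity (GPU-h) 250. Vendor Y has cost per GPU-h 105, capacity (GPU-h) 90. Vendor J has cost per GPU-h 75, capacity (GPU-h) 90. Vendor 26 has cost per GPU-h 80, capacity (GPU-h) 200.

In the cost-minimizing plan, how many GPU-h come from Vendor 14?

Fill from the cheapest supplier first.
Vendor U at 25: take all 60 GPU-h → 580 still needed.
Take 150 from Vendor 20 at 30 → need 430 more.
Take 90 from Vendor J at 75 → need 340 more.
Vendor 26 at 80: take all 200 GPU-h → 140 still needed.
Vendor Y (105): use full 90 → 50 GPU-h to go.
Vendor 14 at 145: take 50 of its 250 → requirement met.

50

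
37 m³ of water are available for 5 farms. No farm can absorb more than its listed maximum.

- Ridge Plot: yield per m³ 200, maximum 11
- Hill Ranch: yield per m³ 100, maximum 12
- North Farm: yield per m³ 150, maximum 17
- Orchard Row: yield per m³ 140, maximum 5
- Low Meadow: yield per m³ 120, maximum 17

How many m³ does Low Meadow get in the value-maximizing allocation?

4

Order the farms by yield per m³: Ridge Plot 200 > North Farm 150 > Orchard Row 140 > Low Meadow 120 > Hill Ranch 100.
Ridge Plot takes 11 to reach its cap of 11 → 26 left.
Give North Farm 17 to hit its cap of 17 → 9 left.
Orchard Row: +5 to 5 (cap) → 4 left.
Low Meadow: +4 (room for 17) → 4. Pool exhausted.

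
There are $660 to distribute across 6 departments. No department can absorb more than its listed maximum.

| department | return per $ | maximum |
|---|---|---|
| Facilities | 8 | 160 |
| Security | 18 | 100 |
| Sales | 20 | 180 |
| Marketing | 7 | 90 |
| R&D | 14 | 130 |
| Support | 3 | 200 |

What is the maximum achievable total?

Order the departments by return per $: Sales 20 > Security 18 > R&D 14 > Facilities 8 > Marketing 7 > Support 3.
Sales takes 180 to reach its cap of 180 ; 480 left.
Security takes 100 to reach its cap of 100 ; 380 left.
Give R&D 130 to hit its cap of 130 ; 250 left.
Facilities: +160 to 160 (cap) ; 90 left.
Marketing: +90 to 90 (cap) ; 0 left.
Total = 8×160 + 18×100 + 20×180 + 7×90 + 14×130 = 9130.

9130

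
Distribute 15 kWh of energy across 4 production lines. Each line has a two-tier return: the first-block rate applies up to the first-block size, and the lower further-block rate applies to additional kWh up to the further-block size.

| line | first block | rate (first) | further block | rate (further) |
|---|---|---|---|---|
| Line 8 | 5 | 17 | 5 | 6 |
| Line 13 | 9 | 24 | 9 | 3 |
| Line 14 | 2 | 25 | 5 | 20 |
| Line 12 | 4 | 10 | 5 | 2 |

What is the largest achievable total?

346

Order all 8 blocks by rate: Line 14/first 25 > Line 13/first 24 > Line 14/second 20 > Line 8/first 17 > Line 12/first 10 > Line 8/second 6 > Line 13/second 3 > Line 12/second 2.
Fill Line 14 first block (2 at 25) → 13 left.
Fill Line 13 first block (9 at 24) → 4 left.
4 remain; put them into Line 14 second at 20.
Total = 25×2 + 24×9 + 20×4 = 346.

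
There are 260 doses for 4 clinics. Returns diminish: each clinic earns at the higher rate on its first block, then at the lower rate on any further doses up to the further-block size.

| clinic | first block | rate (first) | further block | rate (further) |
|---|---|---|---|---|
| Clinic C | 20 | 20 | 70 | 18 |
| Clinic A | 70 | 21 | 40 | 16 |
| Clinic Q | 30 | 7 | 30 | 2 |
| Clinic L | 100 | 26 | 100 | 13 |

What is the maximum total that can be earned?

5730

Rank every tier by rate: Clinic L/tier1 26 > Clinic A/tier1 21 > Clinic C/tier1 20 > Clinic C/tier2 18 > Clinic A/tier2 16 > Clinic L/tier2 13 > Clinic Q/tier1 7 > Clinic Q/tier2 2.
Clinic L/tier1 (26): +100 ; 160 left.
Clinic A tier1 at 21: fill all 70 ; 90 left.
Fill Clinic C tier1 block (20 at 20) ; 70 left.
Clinic C/tier2 (18): +70 ; 0 left.
Total = 26×100 + 21×70 + 20×20 + 18×70 = 5730.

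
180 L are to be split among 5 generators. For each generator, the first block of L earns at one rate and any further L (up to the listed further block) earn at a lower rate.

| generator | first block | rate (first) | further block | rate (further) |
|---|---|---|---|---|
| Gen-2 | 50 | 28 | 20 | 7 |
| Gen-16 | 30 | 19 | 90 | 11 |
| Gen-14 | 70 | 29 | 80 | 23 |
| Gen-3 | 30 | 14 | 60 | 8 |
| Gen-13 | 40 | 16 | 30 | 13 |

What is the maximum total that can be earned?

Order all 10 blocks by rate: Gen-14/tier1 29 > Gen-2/tier1 28 > Gen-14/tier2 23 > Gen-16/tier1 19 > Gen-13/tier1 16 > Gen-3/tier1 14 > Gen-13/tier2 13 > Gen-16/tier2 11 > Gen-3/tier2 8 > Gen-2/tier2 7.
Gen-14 tier1 at 29: fill all 70 — 110 left.
Gen-2 tier1 at 28: fill all 50 — 60 left.
Gen-14 tier2 at 23: only 60 left, fill 60.
Total = 29×70 + 28×50 + 23×60 = 4810.

4810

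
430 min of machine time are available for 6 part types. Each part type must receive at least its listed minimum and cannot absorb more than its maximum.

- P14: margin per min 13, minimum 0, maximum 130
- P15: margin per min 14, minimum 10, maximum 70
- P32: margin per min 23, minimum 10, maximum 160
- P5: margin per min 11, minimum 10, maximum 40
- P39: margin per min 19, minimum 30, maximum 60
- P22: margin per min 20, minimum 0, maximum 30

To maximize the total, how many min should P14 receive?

100

Meeting every minimum uses 0+10+10+10+30+0 = 60 min, leaving 370.
Rank by margin per min: P32 23 > P22 20 > P39 19 > P15 14 > P14 13 > P5 11.
P32 takes 150 more to reach its cap of 160 ; 220 left.
P22: +30 to 30 (cap) ; 190 left.
P39 takes 30 more to reach its cap of 60 ; 160 left.
P15: +60 to 70 (cap) ; 100 left.
Only 100 left; P14 takes them to reach 100.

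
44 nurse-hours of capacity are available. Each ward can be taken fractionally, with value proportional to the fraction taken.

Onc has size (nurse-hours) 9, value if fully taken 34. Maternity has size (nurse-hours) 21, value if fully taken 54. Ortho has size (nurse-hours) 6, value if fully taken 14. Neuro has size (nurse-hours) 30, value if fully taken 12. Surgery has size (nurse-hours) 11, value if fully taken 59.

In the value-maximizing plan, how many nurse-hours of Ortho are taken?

3

Rank by value-to-size ratio: Surgery 59/11≈5.36, Onc 34/9≈3.78, Maternity 54/21≈2.57, Ortho 14/6≈2.33, Neuro 12/30≈0.4.
Take all of Surgery (11 nurse-hours, value 59) — 33 nurse-hours left.
All 9 nurse-hours of Onc fit (value 34) — 24 remain.
Take all of Maternity (21 nurse-hours, value 54) — 3 nurse-hours left.
Fill the last 3 nurse-hours with part of Ortho: 3/6 of it earns 7.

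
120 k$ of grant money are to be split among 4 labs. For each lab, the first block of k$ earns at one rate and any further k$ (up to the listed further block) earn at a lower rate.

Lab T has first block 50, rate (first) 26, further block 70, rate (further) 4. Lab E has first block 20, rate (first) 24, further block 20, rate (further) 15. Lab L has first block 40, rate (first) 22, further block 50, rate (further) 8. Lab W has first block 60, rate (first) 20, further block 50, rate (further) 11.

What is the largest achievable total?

Rank every tier by rate: Lab T/tier1 26 > Lab E/tier1 24 > Lab L/tier1 22 > Lab W/tier1 20 > Lab E/tier2 15 > Lab W/tier2 11 > Lab L/tier2 8 > Lab T/tier2 4.
Fill Lab T tier1 block (50 at 26) → 70 left.
Lab E tier1 at 24: fill all 20 → 50 left.
Lab L tier1 at 22: fill all 40 → 10 left.
10 remain; put them into Lab W tier1 at 20.
Total = 26×50 + 24×20 + 22×40 + 20×10 = 2860.

2860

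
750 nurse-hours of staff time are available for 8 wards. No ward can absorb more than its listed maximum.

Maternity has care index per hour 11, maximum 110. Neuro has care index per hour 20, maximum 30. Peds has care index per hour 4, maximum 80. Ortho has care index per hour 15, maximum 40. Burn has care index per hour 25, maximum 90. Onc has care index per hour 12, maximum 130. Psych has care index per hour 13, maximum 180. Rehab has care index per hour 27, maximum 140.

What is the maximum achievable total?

Rank by care index per hour: Rehab 27 > Burn 25 > Neuro 20 > Ortho 15 > Psych 13 > Onc 12 > Maternity 11 > Peds 4.
Give Rehab 140 to hit its cap of 140 — 610 left.
Give Burn 90 to hit its cap of 90 — 520 left.
Neuro: +30 to 30 (cap) — 490 left.
Ortho takes 40 to reach its cap of 40 — 450 left.
Psych takes 180 to reach its cap of 180 — 270 left.
Give Onc 130 to hit its cap of 130 — 140 left.
Maternity takes 110 to reach its cap of 110 — 30 left.
Peds has room for 80 but only 30 remain, so it gets 30.
Total = 11×110 + 20×30 + 4×30 + 15×40 + 25×90 + 12×130 + 13×180 + 27×140 = 12460.

12460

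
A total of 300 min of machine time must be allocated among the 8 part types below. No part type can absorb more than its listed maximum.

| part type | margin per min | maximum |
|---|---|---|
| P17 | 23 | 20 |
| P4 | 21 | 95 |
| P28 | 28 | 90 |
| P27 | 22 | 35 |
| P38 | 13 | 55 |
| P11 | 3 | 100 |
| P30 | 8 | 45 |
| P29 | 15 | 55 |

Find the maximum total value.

Order the part types by margin per min: P28 28 > P17 23 > P27 22 > P4 21 > P29 15 > P38 13 > P30 8 > P11 3.
P28 takes 90 to reach its cap of 90 ; 210 left.
P17: +20 to 20 (cap) ; 190 left.
P27: +35 to 35 (cap) ; 155 left.
P4: +95 to 95 (cap) ; 60 left.
P29: +55 to 55 (cap) ; 5 left.
P38: +5 (room for 55) → 5. Pool exhausted.
Total = 23×20 + 21×95 + 28×90 + 22×35 + 13×5 + 15×55 = 6635.

6635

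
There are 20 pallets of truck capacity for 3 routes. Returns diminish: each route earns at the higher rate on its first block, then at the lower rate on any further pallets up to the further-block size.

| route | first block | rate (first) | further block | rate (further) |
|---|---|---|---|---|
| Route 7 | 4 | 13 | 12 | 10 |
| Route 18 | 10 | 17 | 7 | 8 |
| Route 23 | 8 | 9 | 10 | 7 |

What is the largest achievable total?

Order all 6 blocks by rate: Route 18/tier1 17 > Route 7/tier1 13 > Route 7/tier2 10 > Route 23/tier1 9 > Route 18/tier2 8 > Route 23/tier2 7.
Route 18/tier1 (17): +10 ; 10 left.
Fill Route 7 tier1 block (4 at 13) ; 6 left.
Route 7 tier2 at 10: only 6 left, fill 6.
Total = 17×10 + 13×4 + 10×6 = 282.

282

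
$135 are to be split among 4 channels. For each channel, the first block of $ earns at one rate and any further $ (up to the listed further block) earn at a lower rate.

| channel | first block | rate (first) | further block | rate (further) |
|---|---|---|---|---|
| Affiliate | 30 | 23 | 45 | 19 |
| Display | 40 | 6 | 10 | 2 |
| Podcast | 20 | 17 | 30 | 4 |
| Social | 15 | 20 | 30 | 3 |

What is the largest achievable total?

2335

Rank every tier by rate: Affiliate/tier1 23 > Social/tier1 20 > Affiliate/tier2 19 > Podcast/tier1 17 > Display/tier1 6 > Podcast/tier2 4 > Social/tier2 3 > Display/tier2 2.
Affiliate tier1 at 23: fill all 30 ; 105 left.
Fill Social tier1 block (15 at 20) ; 90 left.
Affiliate tier2 at 19: fill all 45 ; 45 left.
Fill Podcast tier1 block (20 at 17) ; 25 left.
25 remain; put them into Display tier1 at 6.
Total = 23×30 + 20×15 + 19×45 + 17×20 + 6×25 = 2335.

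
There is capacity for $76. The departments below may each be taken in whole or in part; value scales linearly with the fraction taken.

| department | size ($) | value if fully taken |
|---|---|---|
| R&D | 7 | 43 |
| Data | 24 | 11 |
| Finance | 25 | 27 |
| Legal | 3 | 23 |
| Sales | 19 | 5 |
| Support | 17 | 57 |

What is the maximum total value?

161

Best value per unit of size first: Legal 23/3≈7.67, R&D 43/7≈6.14, Support 57/17≈3.35, Finance 27/25≈1.08, Data 11/24≈0.458, Sales 5/19≈0.263.
Legal: take in full, 3 $ for value 23 ; 73 left.
All 7 $ of R&D fit (value 43) ; 66 remain.
Support: take in full, 17 $ for value 57 ; 49 left.
All 25 $ of Finance fit (value 27) ; 24 remain.
Data: take in full, 24 $ for value 11 ; 0 left.
Total value = 161.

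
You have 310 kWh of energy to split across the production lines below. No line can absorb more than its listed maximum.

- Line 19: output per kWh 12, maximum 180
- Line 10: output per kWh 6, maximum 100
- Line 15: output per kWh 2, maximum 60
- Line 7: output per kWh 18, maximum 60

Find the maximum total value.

Rank by output per kWh: Line 7 18 > Line 19 12 > Line 10 6 > Line 15 2.
Line 7 takes 60 to reach its cap of 60 ; 250 left.
Give Line 19 180 to hit its cap of 180 ; 70 left.
Line 10 has room for 100 but only 70 remain, so it gets 70.
Total = 12×180 + 6×70 + 18×60 = 3660.

3660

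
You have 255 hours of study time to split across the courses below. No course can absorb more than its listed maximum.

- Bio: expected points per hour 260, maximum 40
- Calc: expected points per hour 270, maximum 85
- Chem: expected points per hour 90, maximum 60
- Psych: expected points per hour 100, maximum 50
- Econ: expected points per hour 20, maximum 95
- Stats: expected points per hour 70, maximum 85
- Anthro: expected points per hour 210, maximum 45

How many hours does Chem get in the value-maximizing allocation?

35

Highest expected points per hour first: Calc 270 > Bio 260 > Anthro 210 > Psych 100 > Chem 90 > Stats 70 > Econ 20.
Give Calc 85 to hit its cap of 85 ; 170 left.
Bio: +40 to 40 (cap) ; 130 left.
Give Anthro 45 to hit its cap of 45 ; 85 left.
Psych takes 50 to reach its cap of 50 ; 35 left.
Chem: +35 (room for 60) → 35. Pool exhausted.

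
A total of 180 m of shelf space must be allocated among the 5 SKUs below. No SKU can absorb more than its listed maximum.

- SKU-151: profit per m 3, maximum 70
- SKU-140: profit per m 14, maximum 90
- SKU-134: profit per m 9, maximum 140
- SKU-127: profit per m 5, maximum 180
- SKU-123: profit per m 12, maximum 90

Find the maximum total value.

2340

Highest profit per m first: SKU-140 14 > SKU-123 12 > SKU-134 9 > SKU-127 5 > SKU-151 3.
Give SKU-140 90 to hit its cap of 90 → 90 left.
Give SKU-123 90 to hit its cap of 90 → 0 left.
Total = 14×90 + 12×90 = 2340.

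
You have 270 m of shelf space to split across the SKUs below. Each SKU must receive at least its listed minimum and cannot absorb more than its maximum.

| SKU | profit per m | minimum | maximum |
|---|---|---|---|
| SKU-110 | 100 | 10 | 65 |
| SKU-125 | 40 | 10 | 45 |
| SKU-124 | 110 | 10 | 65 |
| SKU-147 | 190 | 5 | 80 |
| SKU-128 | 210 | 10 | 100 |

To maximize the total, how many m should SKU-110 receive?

Meeting every minimum uses 10+10+10+5+10 = 45 m, leaving 225.
Highest profit per m first: SKU-128 210 > SKU-147 190 > SKU-124 110 > SKU-110 100 > SKU-125 40.
Give SKU-128 90 more to hit its cap of 100 → 135 left.
Give SKU-147 75 more to hit its cap of 80 → 60 left.
SKU-124: +55 to 65 (cap) → 5 left.
SKU-110 has room for 55 more but only 5 remain, so it gets 15.

15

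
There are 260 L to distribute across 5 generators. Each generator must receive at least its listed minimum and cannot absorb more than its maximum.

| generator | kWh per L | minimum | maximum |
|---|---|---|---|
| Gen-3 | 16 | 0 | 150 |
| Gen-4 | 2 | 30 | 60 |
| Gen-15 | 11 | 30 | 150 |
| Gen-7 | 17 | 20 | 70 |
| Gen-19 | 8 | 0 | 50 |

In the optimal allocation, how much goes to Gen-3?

Meeting every minimum uses 0+30+30+20+0 = 80 L, leaving 180.
Highest kWh per L first: Gen-7 17 > Gen-3 16 > Gen-15 11 > Gen-19 8 > Gen-4 2.
Give Gen-7 50 more to hit its cap of 70 → 130 left.
Only 130 left; Gen-3 takes them to reach 130.

130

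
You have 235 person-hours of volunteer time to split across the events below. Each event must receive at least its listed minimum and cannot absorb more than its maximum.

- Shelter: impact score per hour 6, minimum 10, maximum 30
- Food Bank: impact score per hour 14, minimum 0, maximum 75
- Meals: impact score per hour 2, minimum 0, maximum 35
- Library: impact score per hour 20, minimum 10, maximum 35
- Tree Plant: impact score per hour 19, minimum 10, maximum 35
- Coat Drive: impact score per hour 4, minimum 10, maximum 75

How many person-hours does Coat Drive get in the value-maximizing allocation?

60

Meeting every minimum uses 10+0+0+10+10+10 = 40 person-hours, leaving 195.
Order the events by impact score per hour: Library 20 > Tree Plant 19 > Food Bank 14 > Shelter 6 > Coat Drive 4 > Meals 2.
Library takes 25 more to reach its cap of 35 — 170 left.
Tree Plant takes 25 more to reach its cap of 35 — 145 left.
Food Bank takes 75 more to reach its cap of 75 — 70 left.
Shelter takes 20 more to reach its cap of 30 — 50 left.
Only 50 left; Coat Drive takes them to reach 60.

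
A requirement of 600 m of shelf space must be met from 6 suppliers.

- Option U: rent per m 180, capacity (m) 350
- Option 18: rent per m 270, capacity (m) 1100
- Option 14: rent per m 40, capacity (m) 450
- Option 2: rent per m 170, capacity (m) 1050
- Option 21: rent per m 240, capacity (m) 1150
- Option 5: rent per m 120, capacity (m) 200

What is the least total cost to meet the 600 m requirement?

Use suppliers in increasing cost order.
Option 14 (40): use full 450 → 150 m to go.
Option 5 (120): take the remaining 150 → done.
Option 2, Option U, Option 21, Option 18: unused.
Cost = 450×40 + 150×120 = 36000.

36000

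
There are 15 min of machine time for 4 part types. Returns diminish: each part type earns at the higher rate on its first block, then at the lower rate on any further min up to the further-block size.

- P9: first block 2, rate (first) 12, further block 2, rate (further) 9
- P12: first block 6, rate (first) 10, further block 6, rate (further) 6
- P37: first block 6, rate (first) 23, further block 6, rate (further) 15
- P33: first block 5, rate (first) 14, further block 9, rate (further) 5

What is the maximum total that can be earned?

Rank every tier by rate: P37/first 23 > P37/second 15 > P33/first 14 > P9/first 12 > P12/first 10 > P9/second 9 > P12/second 6 > P33/second 5.
P37 first at 23: fill all 6 → 9 left.
P37/second (15): +6 → 3 left.
P33 first at 14: only 3 left, fill 3.
Total = 23×6 + 15×6 + 14×3 = 270.

270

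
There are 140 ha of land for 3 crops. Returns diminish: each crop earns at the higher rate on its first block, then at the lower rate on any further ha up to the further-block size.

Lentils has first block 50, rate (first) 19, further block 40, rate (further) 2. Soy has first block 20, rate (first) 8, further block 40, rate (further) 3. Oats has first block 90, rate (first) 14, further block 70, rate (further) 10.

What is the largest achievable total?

Treat each block as its own option and order by rate: Lentils/first 19 > Oats/first 14 > Oats/second 10 > Soy/first 8 > Soy/second 3 > Lentils/second 2.
Lentils first at 19: fill all 50 — 90 left.
Fill Oats first block (90 at 14) — 0 left.
Total = 19×50 + 14×90 = 2210.

2210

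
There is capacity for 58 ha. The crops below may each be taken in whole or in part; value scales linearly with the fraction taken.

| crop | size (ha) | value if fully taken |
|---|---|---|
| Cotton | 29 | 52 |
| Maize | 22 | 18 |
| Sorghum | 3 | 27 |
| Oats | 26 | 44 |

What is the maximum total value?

123

Rank by value-to-size ratio: Sorghum 27/3≈9, Cotton 52/29≈1.79, Oats 44/26≈1.69, Maize 18/22≈0.818.
Sorghum: take in full, 3 ha for value 27 — 55 left.
Take all of Cotton (29 ha, value 52) — 26 ha left.
Oats: take in full, 26 ha for value 44 — 0 left.
Total value = 123.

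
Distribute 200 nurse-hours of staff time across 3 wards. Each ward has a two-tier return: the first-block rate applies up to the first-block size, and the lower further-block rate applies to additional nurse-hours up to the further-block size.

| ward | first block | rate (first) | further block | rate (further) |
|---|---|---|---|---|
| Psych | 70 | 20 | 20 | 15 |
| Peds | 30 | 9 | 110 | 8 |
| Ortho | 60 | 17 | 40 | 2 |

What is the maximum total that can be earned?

Order all 6 blocks by rate: Psych/tier1 20 > Ortho/tier1 17 > Psych/tier2 15 > Peds/tier1 9 > Peds/tier2 8 > Ortho/tier2 2.
Fill Psych tier1 block (70 at 20) ; 130 left.
Ortho/tier1 (17): +60 ; 70 left.
Psych tier2 at 15: fill all 20 ; 50 left.
Fill Peds tier1 block (30 at 9) ; 20 left.
Peds tier2 at 8: only 20 left, fill 20.
Total = 20×70 + 17×60 + 15×20 + 9×30 + 8×20 = 3150.

3150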